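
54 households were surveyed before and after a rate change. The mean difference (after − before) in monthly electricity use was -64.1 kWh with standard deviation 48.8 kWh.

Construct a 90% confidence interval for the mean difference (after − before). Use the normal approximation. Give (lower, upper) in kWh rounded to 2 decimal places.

(-75.02, -53.18)

Paired design: SE = s_d/√n = 48.8/√54 = 6.6408.
z* = 1.645; margin of error = 1.645 × 6.6408 = 10.9241.
-64.1 ± 10.9241 → (-75.02, -53.18).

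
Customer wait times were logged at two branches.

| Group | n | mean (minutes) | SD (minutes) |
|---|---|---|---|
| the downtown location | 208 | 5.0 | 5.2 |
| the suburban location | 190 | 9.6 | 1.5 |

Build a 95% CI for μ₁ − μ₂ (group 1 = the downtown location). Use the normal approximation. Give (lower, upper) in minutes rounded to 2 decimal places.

(-5.34, -3.86)

SE₁ = s₁/√n₁ = 5.2/√208 = 0.3606; SE₂ = 1.5/√190 = 0.1088.
Independent samples, unequal variances: SE_diff = √(SE₁² + SE₂²) = √(0.13003236 + 0.01183744) = 0.3767.
z* = 1.960, so margin of error = 1.960 × 0.3767 = 0.7383.
Difference in means = 5.0 − 9.6 = -4.6000.
-4.6000 ± 0.7383 → (-5.34, -3.86).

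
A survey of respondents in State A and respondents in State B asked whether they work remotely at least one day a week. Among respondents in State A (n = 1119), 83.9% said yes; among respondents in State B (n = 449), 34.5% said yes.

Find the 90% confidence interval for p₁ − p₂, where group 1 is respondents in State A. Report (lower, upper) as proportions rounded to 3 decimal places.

The two standard errors are √(0.8390×0.1610/1119) = 0.01099 and √(0.3450×0.6550/449) = 0.02243.
Because the samples are independent, SE_diff = √(0.01099² + 0.02243²) = 0.02498.
Using z* = 1.645 for 90%, ME = 1.645 × 0.02498 = 0.04109.
p̂₁ − p̂₂ = 0.4940; interval 0.4940 ± 0.04109 gives (0.453, 0.535).

(0.453, 0.535)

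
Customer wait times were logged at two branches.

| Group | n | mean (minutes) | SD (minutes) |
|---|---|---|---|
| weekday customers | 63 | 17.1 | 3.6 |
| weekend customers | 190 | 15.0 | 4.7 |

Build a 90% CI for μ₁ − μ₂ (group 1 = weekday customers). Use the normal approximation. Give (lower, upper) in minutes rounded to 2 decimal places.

SE₁ = s₁/√n₁ = 3.6/√63 = 0.4536; SE₂ = 4.7/√190 = 0.3410.
Independent samples, unequal variances: SE_diff = √(SE₁² + SE₂²) = √(0.20575296 + 0.116281) = 0.5675.
z* = 1.645, so margin of error = 1.645 × 0.5675 = 0.9335.
Difference in means = 17.1 − 15.0 = 2.1000.
2.1000 ± 0.9335 → (1.17, 3.03).

(1.17, 3.03)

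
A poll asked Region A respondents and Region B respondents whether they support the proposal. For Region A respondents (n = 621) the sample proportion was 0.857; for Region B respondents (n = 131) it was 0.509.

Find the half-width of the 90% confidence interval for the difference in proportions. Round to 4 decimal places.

The two standard errors are √(0.8570×0.1430/621) = 0.01405 and √(0.5090×0.4910/131) = 0.04368.
Because the samples are independent, SE_diff = √(0.01405² + 0.04368²) = 0.04588.
Using z* = 1.645 for 90%, ME = 1.645 × 0.04588 = 0.07547.

0.0755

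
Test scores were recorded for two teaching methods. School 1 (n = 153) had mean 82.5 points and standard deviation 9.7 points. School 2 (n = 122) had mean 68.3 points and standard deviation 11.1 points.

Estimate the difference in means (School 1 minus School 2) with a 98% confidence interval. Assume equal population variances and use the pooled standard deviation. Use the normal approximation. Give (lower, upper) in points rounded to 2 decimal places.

Pooled variance s_p² = [152·9.7² + 121·11.1²] / (153+122−2) = 106.9967, so s_p = 10.3439.
SE_diff = s_p·√(1/n₁ + 1/n₂) = 10.3439·√(1/153 + 1/122) = 1.2555.
z* = 2.326; margin = 2.326 × 1.2555 = 2.9203.
Difference = 82.5 − 68.3 = 14.2000.
14.2000 ± 2.9203 → (11.28, 17.12).

(11.28, 17.12)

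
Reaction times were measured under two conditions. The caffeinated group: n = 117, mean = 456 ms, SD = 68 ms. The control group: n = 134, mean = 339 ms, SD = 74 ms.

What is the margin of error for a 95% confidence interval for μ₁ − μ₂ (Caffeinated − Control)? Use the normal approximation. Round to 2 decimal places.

Standard errors of each mean: 68/√117 = 6.2866 and 74/√134 = 6.3926.
SE(x̄₁ − x̄₂) = √(6.2866² + 6.3926²) = 8.9659 for independent samples with unequal variances.
With z* = 1.960, the margin is 1.960 × 8.9659 = 17.5732.

17.57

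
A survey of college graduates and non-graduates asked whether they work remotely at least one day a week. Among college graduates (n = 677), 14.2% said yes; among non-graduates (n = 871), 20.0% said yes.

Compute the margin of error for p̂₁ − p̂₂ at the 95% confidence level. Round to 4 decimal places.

0.0374

The two standard errors are √(0.1420×0.8580/677) = 0.01342 and √(0.2000×0.8000/871) = 0.01355.
Because the samples are independent, SE_diff = √(0.01342² + 0.01355²) = 0.01907.
Using z* = 1.960 for 95%, ME = 1.960 × 0.01907 = 0.03738.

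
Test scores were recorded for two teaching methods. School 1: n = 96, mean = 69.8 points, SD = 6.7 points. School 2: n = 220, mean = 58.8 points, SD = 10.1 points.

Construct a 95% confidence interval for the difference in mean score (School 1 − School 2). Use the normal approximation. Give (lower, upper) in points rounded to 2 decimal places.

SE₁ = s₁/√n₁ = 6.7/√96 = 0.6838; SE₂ = 10.1/√220 = 0.6809.
Independent samples, unequal variances: SE_diff = √(SE₁² + SE₂²) = √(0.46758244 + 0.46362481) = 0.9650.
z* = 1.960, so margin of error = 1.960 × 0.9650 = 1.8914.
Difference in means = 69.8 − 58.8 = 11.0000.
11.0000 ± 1.8914 → (9.11, 12.89).

(9.11, 12.89)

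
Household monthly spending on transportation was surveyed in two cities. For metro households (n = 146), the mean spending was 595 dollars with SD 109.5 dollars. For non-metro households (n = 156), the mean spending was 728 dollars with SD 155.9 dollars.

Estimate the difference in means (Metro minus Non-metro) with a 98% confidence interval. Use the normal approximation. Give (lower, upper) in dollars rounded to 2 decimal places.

(-168.88, -97.12)

Per-group SEs: s₁/√n₁ = 109.5/√146 = 9.0623, s₂/√n₂ = 155.9/√156 = 12.4820.
Unpooled SE of the difference: √(82.12528129 + 155.800324) = 15.4248.
Margin of error = z* · SE = 2.326 × 15.4248 = 35.8781.
x̄₁ − x̄₂ = 595 − 728 = -133.0000.
CI: -133.0000 ± 35.8781 = (-168.88, -97.12).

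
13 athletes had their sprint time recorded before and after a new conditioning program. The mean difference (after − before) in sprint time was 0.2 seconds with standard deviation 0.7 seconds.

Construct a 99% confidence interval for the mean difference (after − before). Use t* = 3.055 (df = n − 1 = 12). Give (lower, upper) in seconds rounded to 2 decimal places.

(-0.39, 0.79)

This is a matched-pairs design, so SE = s_d/√n = 0.7/√13 = 0.1941.
Margin = 3.055 × 0.1941 = 0.5930; the interval is 0.2 ± 0.5930 = (-0.39, 0.79).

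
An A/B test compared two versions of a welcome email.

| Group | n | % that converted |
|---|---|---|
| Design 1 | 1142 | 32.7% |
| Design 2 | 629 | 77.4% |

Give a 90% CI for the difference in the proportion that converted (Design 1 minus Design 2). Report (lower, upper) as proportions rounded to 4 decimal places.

Each SE is √(p̂(1−p̂)/n): √(0.3270·0.6730/1142) = 0.01388 and √(0.7740·0.2260/629) = 0.01668.
SE(p̂₁ − p̂₂) = √(SE₁² + SE₂²) = √(0.0001926544 + 0.0002782224) = 0.02170, since the two samples are independent.
At 90% confidence z* = 1.645; margin = 1.645 × 0.02170 = 0.03570.
The difference is 0.3270 − 0.7740 = -0.4470, so the interval is -0.4470 ± 0.03570 = (-0.4827, -0.4113).

(-0.4827, -0.4113)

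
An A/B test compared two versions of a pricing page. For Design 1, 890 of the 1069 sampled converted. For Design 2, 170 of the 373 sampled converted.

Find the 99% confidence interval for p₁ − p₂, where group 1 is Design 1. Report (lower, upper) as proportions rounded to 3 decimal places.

Sample proportions: 890/1069 = 0.8326, 170/373 = 0.4558.
Each SE is √(p̂(1−p̂)/n): √(0.8326·0.1674/1069) = 0.01142 and √(0.4558·0.5442/373) = 0.02579.
SE(p̂₁ − p̂₂) = √(SE₁² + SE₂²) = √(0.0001304164 + 0.0006651241) = 0.02821, since the two samples are independent.
At 99% confidence z* = 2.576; margin = 2.576 × 0.02821 = 0.07267.
The difference is 0.8326 − 0.4558 = 0.3768, so the interval is 0.3768 ± 0.07267 = (0.304, 0.449).

(0.304, 0.449)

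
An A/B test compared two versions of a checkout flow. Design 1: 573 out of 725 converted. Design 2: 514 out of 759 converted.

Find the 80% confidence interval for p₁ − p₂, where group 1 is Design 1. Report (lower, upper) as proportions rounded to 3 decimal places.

(0.084, 0.142)

p̂₁ = 573/725 = 0.7903 and p̂₂ = 514/759 = 0.6772.
SE₁ = √(p̂₁(1−p̂₁)/n₁) = √(0.7903·0.2097/725) = 0.01512; SE₂ = √(0.6772·0.3228/759) = 0.01697.
Independent samples: SE of the difference = √(SE₁² + SE₂²) = √(0.0002286144 + 0.0002879809) = 0.02273.
z* for 80% confidence is 1.282, so the margin of error is 1.282 × 0.02273 = 0.02914.
Point estimate p̂₁ − p̂₂ = 0.7903 − 0.6772 = 0.1131.
0.1131 ± 0.02914 → (0.084, 0.142).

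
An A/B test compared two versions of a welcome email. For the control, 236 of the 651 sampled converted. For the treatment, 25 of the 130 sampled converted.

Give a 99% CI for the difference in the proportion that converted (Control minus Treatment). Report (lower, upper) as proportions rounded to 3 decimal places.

(0.069, 0.272)

p̂₁ = 236/651 = 0.3625 and p̂₂ = 25/130 = 0.1923.
SE₁ = √(p̂₁(1−p̂₁)/n₁) = √(0.3625·0.6375/651) = 0.01884; SE₂ = √(0.1923·0.8077/130) = 0.03457.
Independent samples: SE of the difference = √(SE₁² + SE₂²) = √(0.0003549456 + 0.0011950849) = 0.03937.
z* for 99% confidence is 2.576, so the margin of error is 2.576 × 0.03937 = 0.10142.
Point estimate p̂₁ − p̂₂ = 0.3625 − 0.1923 = 0.1702.
0.1702 ± 0.10142 → (0.069, 0.272).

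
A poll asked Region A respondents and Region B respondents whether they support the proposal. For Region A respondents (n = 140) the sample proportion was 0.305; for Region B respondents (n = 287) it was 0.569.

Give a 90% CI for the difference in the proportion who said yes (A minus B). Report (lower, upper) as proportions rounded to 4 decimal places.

The two standard errors are √(0.3050×0.6950/140) = 0.03891 and √(0.5690×0.4310/287) = 0.02923.
Because the samples are independent, SE_diff = √(0.03891² + 0.02923²) = 0.04867.
Using z* = 1.645 for 90%, ME = 1.645 × 0.04867 = 0.08006.
p̂₁ − p̂₂ = -0.2640; interval -0.2640 ± 0.08006 gives (-0.3441, -0.1839).

(-0.3441, -0.1839)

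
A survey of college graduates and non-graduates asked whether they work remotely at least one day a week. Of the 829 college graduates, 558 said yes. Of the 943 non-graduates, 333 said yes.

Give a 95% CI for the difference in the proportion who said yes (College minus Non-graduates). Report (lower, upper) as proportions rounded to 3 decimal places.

Sample proportions: 558/829 = 0.6731, 333/943 = 0.3531.
Each SE is √(p̂(1−p̂)/n): √(0.6731·0.3269/829) = 0.01629 and √(0.3531·0.6469/943) = 0.01556.
SE(p̂₁ − p̂₂) = √(SE₁² + SE₂²) = √(0.0002653641 + 0.0002421136) = 0.02253, since the two samples are independent.
At 95% confidence z* = 1.960; margin = 1.960 × 0.02253 = 0.04416.
The difference is 0.6731 − 0.3531 = 0.3200, so the interval is 0.3200 ± 0.04416 = (0.276, 0.364).

(0.276, 0.364)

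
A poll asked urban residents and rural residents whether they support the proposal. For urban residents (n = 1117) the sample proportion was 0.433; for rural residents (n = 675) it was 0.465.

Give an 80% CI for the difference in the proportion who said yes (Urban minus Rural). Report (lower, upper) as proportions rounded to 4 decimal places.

(-0.0631, -0.0009)

The two standard errors are √(0.4330×0.5670/1117) = 0.01483 and √(0.4650×0.5350/675) = 0.01920.
Because the samples are independent, SE_diff = √(0.01483² + 0.01920²) = 0.02426.
Using z* = 1.282 for 80%, ME = 1.282 × 0.02426 = 0.03110.
p̂₁ − p̂₂ = -0.0320; interval -0.0320 ± 0.03110 gives (-0.0631, -0.0009).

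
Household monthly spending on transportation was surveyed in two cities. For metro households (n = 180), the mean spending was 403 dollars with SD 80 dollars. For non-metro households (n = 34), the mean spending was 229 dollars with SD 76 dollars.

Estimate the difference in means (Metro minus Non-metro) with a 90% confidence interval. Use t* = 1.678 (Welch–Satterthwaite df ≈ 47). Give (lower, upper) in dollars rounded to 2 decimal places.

(149.95, 198.05)

SE₁ = s₁/√n₁ = 80/√180 = 5.9628; SE₂ = 76/√34 = 13.0339.
Independent samples, unequal variances: SE_diff = √(SE₁² + SE₂²) = √(35.55498384 + 169.88254921) = 14.3331.
t* = 1.678, so margin of error = 1.678 × 14.3331 = 24.0509.
Difference in means = 403 − 229 = 174.0000.
174.0000 ± 24.0509 → (149.95, 198.05).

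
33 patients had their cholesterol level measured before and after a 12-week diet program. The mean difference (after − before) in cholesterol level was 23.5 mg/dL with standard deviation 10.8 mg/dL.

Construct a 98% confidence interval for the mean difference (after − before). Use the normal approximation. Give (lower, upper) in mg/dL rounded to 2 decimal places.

(19.13, 27.87)

This is a matched-pairs design, so SE = s_d/√n = 10.8/√33 = 1.8800.
Margin = 2.326 × 1.8800 = 4.3729; the interval is 23.5 ± 4.3729 = (19.13, 27.87).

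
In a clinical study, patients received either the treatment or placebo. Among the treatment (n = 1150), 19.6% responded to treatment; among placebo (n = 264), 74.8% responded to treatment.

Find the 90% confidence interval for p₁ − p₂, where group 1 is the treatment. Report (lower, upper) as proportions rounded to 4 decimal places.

(-0.6000, -0.5040)

SE₁ = √(p̂₁(1−p̂₁)/n₁) = √(0.1960·0.8040/1150) = 0.01171; SE₂ = √(0.7480·0.2520/264) = 0.02672.
Independent samples: SE of the difference = √(SE₁² + SE₂²) = √(0.0001371241 + 0.0007139584) = 0.02917.
z* for 90% confidence is 1.645, so the margin of error is 1.645 × 0.02917 = 0.04798.
Point estimate p̂₁ − p̂₂ = 0.1960 − 0.7480 = -0.5520.
-0.5520 ± 0.04798 → (-0.6000, -0.5040).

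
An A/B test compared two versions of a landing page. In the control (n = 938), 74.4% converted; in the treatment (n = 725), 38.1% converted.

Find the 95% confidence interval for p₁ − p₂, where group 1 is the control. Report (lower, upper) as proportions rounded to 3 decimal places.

SE₁ = √(p̂₁(1−p̂₁)/n₁) = √(0.7440·0.2560/938) = 0.01425; SE₂ = √(0.3810·0.6190/725) = 0.01804.
Independent samples: SE of the difference = √(SE₁² + SE₂²) = √(0.0002030625 + 0.0003254416) = 0.02299.
z* for 95% confidence is 1.960, so the margin of error is 1.960 × 0.02299 = 0.04506.
Point estimate p̂₁ − p̂₂ = 0.7440 − 0.3810 = 0.3630.
0.3630 ± 0.04506 → (0.318, 0.408).

(0.318, 0.408)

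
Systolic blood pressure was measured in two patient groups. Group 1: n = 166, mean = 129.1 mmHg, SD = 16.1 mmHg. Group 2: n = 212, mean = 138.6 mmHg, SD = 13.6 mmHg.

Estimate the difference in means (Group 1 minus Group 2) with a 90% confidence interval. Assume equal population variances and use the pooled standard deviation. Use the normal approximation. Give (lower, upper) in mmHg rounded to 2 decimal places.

(-12.01, -6.99)

Pooled variance s_p² = [165·16.1² + 211·13.6²] / (166+212−2) = 217.5431, so s_p = 14.7493.
SE_diff = s_p·√(1/n₁ + 1/n₂) = 14.7493·√(1/166 + 1/212) = 1.5286.
z* = 1.645; margin = 1.645 × 1.5286 = 2.5145.
Difference = 129.1 − 138.6 = -9.5000.
-9.5000 ± 2.5145 → (-12.01, -6.99).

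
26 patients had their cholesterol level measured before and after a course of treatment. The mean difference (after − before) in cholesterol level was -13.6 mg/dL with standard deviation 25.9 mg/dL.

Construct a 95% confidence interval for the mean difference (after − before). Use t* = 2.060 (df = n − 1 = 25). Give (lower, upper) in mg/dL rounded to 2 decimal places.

(-24.06, -3.14)

This is a matched-pairs design, so SE = s_d/√n = 25.9/√26 = 5.0794.
Margin = 2.060 × 5.0794 = 10.4636; the interval is -13.6 ± 10.4636 = (-24.06, -3.14).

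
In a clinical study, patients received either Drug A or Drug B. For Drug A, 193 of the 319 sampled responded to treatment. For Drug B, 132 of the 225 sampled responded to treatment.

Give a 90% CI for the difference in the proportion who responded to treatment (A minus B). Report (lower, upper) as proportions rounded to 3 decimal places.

First, p̂₁ = 193/319 = 0.6050; p̂₂ = 132/225 = 0.5867.
The two standard errors are √(0.6050×0.3950/319) = 0.02737 and √(0.5867×0.4133/225) = 0.03283.
Because the samples are independent, SE_diff = √(0.02737² + 0.03283²) = 0.04274.
Using z* = 1.645 for 90%, ME = 1.645 × 0.04274 = 0.07031.
p̂₁ − p̂₂ = 0.0183; interval 0.0183 ± 0.07031 gives (-0.052, 0.089).

(-0.052, 0.089)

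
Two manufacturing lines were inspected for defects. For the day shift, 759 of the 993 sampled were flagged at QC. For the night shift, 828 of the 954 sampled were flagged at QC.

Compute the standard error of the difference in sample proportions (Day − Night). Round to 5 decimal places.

First, p̂₁ = 759/993 = 0.7644; p̂₂ = 828/954 = 0.8679.
The two standard errors are √(0.7644×0.2356/993) = 0.01347 and √(0.8679×0.1321/954) = 0.01096.
Because the samples are independent, SE_diff = √(0.01347² + 0.01096²) = 0.01737.

0.01737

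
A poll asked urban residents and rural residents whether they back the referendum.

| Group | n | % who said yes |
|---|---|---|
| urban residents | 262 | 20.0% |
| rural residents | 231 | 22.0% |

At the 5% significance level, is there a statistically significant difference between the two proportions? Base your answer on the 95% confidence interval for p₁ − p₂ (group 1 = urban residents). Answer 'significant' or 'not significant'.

The two standard errors are √(0.2000×0.8000/262) = 0.02471 and √(0.2200×0.7800/231) = 0.02726.
Because the samples are independent, SE_diff = √(0.02471² + 0.02726²) = 0.03679.
Using z* = 1.960 for 95%, ME = 1.960 × 0.03679 = 0.07211.
p̂₁ − p̂₂ = -0.0200; interval -0.0200 ± 0.07211 gives (-0.09211, 0.05211).
The interval (-0.09211, 0.05211) contains 0, so the difference is not significant.

not significant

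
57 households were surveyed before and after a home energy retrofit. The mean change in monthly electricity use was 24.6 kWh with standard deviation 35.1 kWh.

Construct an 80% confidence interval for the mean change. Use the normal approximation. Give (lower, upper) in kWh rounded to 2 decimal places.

Paired design: SE = s_d/√n = 35.1/√57 = 4.6491.
z* = 1.282; margin of error = 1.282 × 4.6491 = 5.9601.
24.6 ± 5.9601 → (18.64, 30.56).

(18.64, 30.56)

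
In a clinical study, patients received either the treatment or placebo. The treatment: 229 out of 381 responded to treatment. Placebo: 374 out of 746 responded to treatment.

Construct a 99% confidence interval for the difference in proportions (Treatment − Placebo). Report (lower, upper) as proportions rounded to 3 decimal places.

Sample proportions: 229/381 = 0.6010, 374/746 = 0.5013.
Each SE is √(p̂(1−p̂)/n): √(0.6010·0.3990/381) = 0.02509 and √(0.5013·0.4987/746) = 0.01831.
SE(p̂₁ − p̂₂) = √(SE₁² + SE₂²) = √(0.0006295081 + 0.0003352561) = 0.03106, since the two samples are independent.
At 99% confidence z* = 2.576; margin = 2.576 × 0.03106 = 0.08001.
The difference is 0.6010 − 0.5013 = 0.0997, so the interval is 0.0997 ± 0.08001 = (0.020, 0.180).

(0.020, 0.180)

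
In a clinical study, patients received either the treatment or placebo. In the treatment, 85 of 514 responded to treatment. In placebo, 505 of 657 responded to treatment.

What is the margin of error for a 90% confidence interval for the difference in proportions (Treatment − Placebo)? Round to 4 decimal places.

0.0382

p̂₁ = 85/514 = 0.1654 and p̂₂ = 505/657 = 0.7686.
SE₁ = √(p̂₁(1−p̂₁)/n₁) = √(0.1654·0.8346/514) = 0.01639; SE₂ = √(0.7686·0.2314/657) = 0.01645.
Independent samples: SE of the difference = √(SE₁² + SE₂²) = √(0.0002686321 + 0.0002706025) = 0.02322.
z* for 90% confidence is 1.645, so the margin of error is 1.645 × 0.02322 = 0.03820.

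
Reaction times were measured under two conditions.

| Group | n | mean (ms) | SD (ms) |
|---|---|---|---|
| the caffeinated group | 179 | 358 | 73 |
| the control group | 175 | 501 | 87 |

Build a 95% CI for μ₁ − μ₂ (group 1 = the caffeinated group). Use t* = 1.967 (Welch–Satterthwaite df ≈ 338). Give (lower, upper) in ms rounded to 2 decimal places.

Standard errors of each mean: 73/√179 = 5.4563 and 87/√175 = 6.5766.
SE(x̄₁ − x̄₂) = √(5.4563² + 6.5766²) = 8.5453 for independent samples with unequal variances.
With t* = 1.967, the margin is 1.967 × 8.5453 = 16.8086.
x̄₁ − x̄₂ = 358 − 501 = -143.0000; the interval is -143.0000 ± 16.8086 = (-159.81, -126.19).

(-159.81, -126.19)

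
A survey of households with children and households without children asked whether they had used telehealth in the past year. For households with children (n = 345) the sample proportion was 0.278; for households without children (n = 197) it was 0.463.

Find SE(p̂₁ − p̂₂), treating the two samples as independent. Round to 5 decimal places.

SE₁ = √(p̂₁(1−p̂₁)/n₁) = √(0.2780·0.7220/345) = 0.02412; SE₂ = √(0.4630·0.5370/197) = 0.03553.
Independent samples: SE of the difference = √(SE₁² + SE₂²) = √(0.0005817744 + 0.0012623809) = 0.04294.

0.04294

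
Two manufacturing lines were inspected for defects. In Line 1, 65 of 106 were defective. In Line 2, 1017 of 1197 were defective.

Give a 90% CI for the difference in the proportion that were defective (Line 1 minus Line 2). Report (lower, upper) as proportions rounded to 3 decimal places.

(-0.316, -0.157)

p̂₁ = 65/106 = 0.6132 and p̂₂ = 1017/1197 = 0.8496.
SE₁ = √(p̂₁(1−p̂₁)/n₁) = √(0.6132·0.3868/106) = 0.04730; SE₂ = √(0.8496·0.1504/1197) = 0.01033.
Independent samples: SE of the difference = √(SE₁² + SE₂²) = √(0.00223729 + 0.0001067089) = 0.04841.
z* for 90% confidence is 1.645, so the margin of error is 1.645 × 0.04841 = 0.07963.
Point estimate p̂₁ − p̂₂ = 0.6132 − 0.8496 = -0.2364.
-0.2364 ± 0.07963 → (-0.316, -0.157).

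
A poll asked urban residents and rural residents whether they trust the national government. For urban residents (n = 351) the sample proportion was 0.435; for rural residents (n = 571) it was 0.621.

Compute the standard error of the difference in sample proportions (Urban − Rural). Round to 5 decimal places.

Each SE is √(p̂(1−p̂)/n): √(0.4350·0.5650/351) = 0.02646 and √(0.6210·0.3790/571) = 0.02030.
SE(p̂₁ − p̂₂) = √(SE₁² + SE₂²) = √(0.0007001316 + 0.00041209) = 0.03335, since the two samples are independent.

0.03335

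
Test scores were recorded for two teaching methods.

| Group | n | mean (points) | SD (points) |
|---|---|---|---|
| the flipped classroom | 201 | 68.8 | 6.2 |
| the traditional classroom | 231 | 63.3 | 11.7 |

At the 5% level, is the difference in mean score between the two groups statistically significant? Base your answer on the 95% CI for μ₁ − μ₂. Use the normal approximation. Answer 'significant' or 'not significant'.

Per-group SEs: s₁/√n₁ = 6.2/√201 = 0.4373, s₂/√n₂ = 11.7/√231 = 0.7698.
Unpooled SE of the difference: √(0.19123129 + 0.59259204) = 0.8853.
Margin of error = z* · SE = 1.960 × 0.8853 = 1.7352.
x̄₁ − x̄₂ = 68.8 − 63.3 = 5.5000.
CI: 5.5000 ± 1.7352 = (3.7648, 7.2352).
The interval (3.7648, 7.2352) does not contain 0, so the difference is significant.

significant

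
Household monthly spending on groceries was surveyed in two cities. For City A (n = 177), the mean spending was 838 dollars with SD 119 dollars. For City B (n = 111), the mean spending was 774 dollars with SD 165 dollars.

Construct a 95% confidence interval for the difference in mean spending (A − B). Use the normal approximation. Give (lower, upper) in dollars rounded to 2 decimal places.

Per-group SEs: s₁/√n₁ = 119/√177 = 8.9446, s₂/√n₂ = 165/√111 = 15.6611.
Unpooled SE of the difference: √(80.00586916 + 245.27005321) = 18.0354.
Margin of error = z* · SE = 1.960 × 18.0354 = 35.3494.
x̄₁ − x̄₂ = 838 − 774 = 64.0000.
CI: 64.0000 ± 35.3494 = (28.65, 99.35).

(28.65, 99.35)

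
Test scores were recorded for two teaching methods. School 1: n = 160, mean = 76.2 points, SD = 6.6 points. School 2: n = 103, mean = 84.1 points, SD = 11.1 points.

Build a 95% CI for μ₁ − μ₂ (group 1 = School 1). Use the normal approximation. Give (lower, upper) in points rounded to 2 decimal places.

Per-group SEs: s₁/√n₁ = 6.6/√160 = 0.5218, s₂/√n₂ = 11.1/√103 = 1.0937.
Unpooled SE of the difference: √(0.27227524 + 1.19617969) = 1.2118.
Margin of error = z* · SE = 1.960 × 1.2118 = 2.3751.
x̄₁ − x̄₂ = 76.2 − 84.1 = -7.9000.
CI: -7.9000 ± 2.3751 = (-10.28, -5.52).

(-10.28, -5.52)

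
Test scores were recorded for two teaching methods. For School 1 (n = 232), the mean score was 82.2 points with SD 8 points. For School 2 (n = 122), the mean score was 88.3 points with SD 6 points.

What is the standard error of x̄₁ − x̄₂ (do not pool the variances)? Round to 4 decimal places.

SE₁ = s₁/√n₁ = 8/√232 = 0.5252; SE₂ = 6/√122 = 0.5432.
Independent samples, unequal variances: SE_diff = √(SE₁² + SE₂²) = √(0.27583504 + 0.29506624) = 0.7556.

0.7556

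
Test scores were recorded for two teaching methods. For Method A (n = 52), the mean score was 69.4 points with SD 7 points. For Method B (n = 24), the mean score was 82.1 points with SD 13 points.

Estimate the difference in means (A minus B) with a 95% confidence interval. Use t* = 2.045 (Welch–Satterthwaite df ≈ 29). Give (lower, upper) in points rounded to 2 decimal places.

(-18.48, -6.92)

Per-group SEs: s₁/√n₁ = 7/√52 = 0.9707, s₂/√n₂ = 13/√24 = 2.6536.
Unpooled SE of the difference: √(0.94225849 + 7.04159296) = 2.8256.
Margin of error = t* · SE = 2.045 × 2.8256 = 5.7784.
x̄₁ − x̄₂ = 69.4 − 82.1 = -12.7000.
CI: -12.7000 ± 5.7784 = (-18.48, -6.92).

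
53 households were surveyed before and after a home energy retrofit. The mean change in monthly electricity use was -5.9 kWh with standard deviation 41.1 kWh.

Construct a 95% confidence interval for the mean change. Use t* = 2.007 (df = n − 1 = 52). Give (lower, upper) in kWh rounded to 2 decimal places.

(-17.23, 5.43)

Paired design: SE = s_d/√n = 41.1/√53 = 5.6455.
t* = 2.007; margin of error = 2.007 × 5.6455 = 11.3305.
-5.9 ± 11.3305 → (-17.23, 5.43).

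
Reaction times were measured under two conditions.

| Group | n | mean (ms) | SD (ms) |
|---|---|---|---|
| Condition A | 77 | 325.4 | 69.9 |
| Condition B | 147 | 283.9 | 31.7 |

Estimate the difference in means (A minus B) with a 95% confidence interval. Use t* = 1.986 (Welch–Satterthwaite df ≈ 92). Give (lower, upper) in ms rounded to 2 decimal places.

(24.85, 58.15)

Per-group SEs: s₁/√n₁ = 69.9/√77 = 7.9658, s₂/√n₂ = 31.7/√147 = 2.6146.
Unpooled SE of the difference: √(63.45396964 + 6.83613316) = 8.3839.
Margin of error = t* · SE = 1.986 × 8.3839 = 16.6504.
x̄₁ − x̄₂ = 325.4 − 283.9 = 41.5000.
CI: 41.5000 ± 16.6504 = (24.85, 58.15).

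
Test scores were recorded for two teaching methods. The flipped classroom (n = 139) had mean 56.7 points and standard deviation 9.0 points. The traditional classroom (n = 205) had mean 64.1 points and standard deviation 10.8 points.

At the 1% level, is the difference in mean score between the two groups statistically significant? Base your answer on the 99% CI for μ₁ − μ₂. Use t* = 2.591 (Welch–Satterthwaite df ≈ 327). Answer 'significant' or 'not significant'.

Standard errors of each mean: 9.0/√139 = 0.7634 and 10.8/√205 = 0.7543.
SE(x̄₁ − x̄₂) = √(0.7634² + 0.7543²) = 1.0732 for independent samples with unequal variances.
With t* = 2.591, the margin is 2.591 × 1.0732 = 2.7807.
x̄₁ − x̄₂ = 56.7 − 64.1 = -7.4000; the interval is -7.4000 ± 2.7807 = (-10.1807, -4.6193).
The interval (-10.1807, -4.6193) does not contain 0, so the difference is significant.

significant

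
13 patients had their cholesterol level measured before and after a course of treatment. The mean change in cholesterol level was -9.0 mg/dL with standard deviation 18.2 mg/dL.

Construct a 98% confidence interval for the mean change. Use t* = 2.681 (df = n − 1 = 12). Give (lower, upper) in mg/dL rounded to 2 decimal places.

(-22.53, 4.53)

Paired design: SE = s_d/√n = 18.2/√13 = 5.0478.
t* = 2.681; margin of error = 2.681 × 5.0478 = 13.5332.
-9.0 ± 13.5332 → (-22.53, 4.53).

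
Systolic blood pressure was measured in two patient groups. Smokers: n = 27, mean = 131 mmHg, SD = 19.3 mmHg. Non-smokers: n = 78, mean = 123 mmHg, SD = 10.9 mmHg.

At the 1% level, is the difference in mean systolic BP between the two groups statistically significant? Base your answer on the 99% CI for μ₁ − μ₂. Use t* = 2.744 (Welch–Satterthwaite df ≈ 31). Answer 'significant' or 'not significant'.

not significant

SE₁ = s₁/√n₁ = 19.3/√27 = 3.7143; SE₂ = 10.9/√78 = 1.2342.
Independent samples, unequal variances: SE_diff = √(SE₁² + SE₂²) = √(13.79602449 + 1.52324964) = 3.9140.
t* = 2.744, so margin of error = 2.744 × 3.9140 = 10.7400.
Difference in means = 131 − 123 = 8.0000.
8.0000 ± 10.7400 → (-2.7400, 18.7400).
The interval (-2.7400, 18.7400) contains 0, so the difference is not significant.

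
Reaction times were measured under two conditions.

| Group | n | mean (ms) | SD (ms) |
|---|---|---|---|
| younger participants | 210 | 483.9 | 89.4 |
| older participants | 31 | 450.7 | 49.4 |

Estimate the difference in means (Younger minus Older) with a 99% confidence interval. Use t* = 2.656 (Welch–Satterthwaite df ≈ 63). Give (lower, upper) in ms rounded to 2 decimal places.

Per-group SEs: s₁/√n₁ = 89.4/√210 = 6.1692, s₂/√n₂ = 49.4/√31 = 8.8725.
Unpooled SE of the difference: √(38.05902864 + 78.72125625) = 10.8065.
Margin of error = t* · SE = 2.656 × 10.8065 = 28.7021.
x̄₁ − x̄₂ = 483.9 − 450.7 = 33.2000.
CI: 33.2000 ± 28.7021 = (4.50, 61.90).

(4.50, 61.90)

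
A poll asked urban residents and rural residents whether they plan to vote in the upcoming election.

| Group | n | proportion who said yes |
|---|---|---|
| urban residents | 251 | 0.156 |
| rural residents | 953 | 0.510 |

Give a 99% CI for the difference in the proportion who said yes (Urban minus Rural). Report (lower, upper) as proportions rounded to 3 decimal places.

The two standard errors are √(0.1560×0.8440/251) = 0.02290 and √(0.5100×0.4900/953) = 0.01619.
Because the samples are independent, SE_diff = √(0.02290² + 0.01619²) = 0.02805.
Using z* = 2.576 for 99%, ME = 2.576 × 0.02805 = 0.07226.
p̂₁ − p̂₂ = -0.3540; interval -0.3540 ± 0.07226 gives (-0.426, -0.282).

(-0.426, -0.282)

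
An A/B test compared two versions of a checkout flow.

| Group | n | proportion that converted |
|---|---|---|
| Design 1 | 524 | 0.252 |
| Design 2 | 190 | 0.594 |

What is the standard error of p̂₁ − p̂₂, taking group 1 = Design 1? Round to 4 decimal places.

The two standard errors are √(0.2520×0.7480/524) = 0.01897 and √(0.5940×0.4060/190) = 0.03563.
Because the samples are independent, SE_diff = √(0.01897² + 0.03563²) = 0.04037.

0.0404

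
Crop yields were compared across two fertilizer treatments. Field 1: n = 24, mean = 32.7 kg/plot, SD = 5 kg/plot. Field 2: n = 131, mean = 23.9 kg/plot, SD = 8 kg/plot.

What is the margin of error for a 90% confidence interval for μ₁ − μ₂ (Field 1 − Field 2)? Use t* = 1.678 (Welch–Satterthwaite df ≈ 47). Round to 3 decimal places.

Per-group SEs: s₁/√n₁ = 5/√24 = 1.0206, s₂/√n₂ = 8/√131 = 0.6990.
Unpooled SE of the difference: √(1.04162436 + 0.488601) = 1.2370.
Margin of error = t* · SE = 1.678 × 1.2370 = 2.0757.

2.076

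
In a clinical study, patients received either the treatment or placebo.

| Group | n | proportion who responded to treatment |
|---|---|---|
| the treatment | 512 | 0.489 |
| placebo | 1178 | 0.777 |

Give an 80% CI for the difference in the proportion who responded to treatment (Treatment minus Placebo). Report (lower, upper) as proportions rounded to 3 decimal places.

The two standard errors are √(0.4890×0.5110/512) = 0.02209 and √(0.7770×0.2230/1178) = 0.01213.
Because the samples are independent, SE_diff = √(0.02209² + 0.01213²) = 0.02520.
Using z* = 1.282 for 80%, ME = 1.282 × 0.02520 = 0.03231.
p̂₁ − p̂₂ = -0.2880; interval -0.2880 ± 0.03231 gives (-0.320, -0.256).

(-0.320, -0.256)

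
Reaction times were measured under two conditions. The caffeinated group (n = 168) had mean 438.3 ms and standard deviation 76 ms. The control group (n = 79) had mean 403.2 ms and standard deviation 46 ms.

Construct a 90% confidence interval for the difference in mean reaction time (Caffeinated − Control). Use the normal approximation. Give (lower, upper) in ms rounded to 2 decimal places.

(22.23, 47.97)

Per-group SEs: s₁/√n₁ = 76/√168 = 5.8635, s₂/√n₂ = 46/√79 = 5.1754.
Unpooled SE of the difference: √(34.38063225 + 26.78476516) = 7.8208.
Margin of error = z* · SE = 1.645 × 7.8208 = 12.8652.
x̄₁ − x̄₂ = 438.3 − 403.2 = 35.1000.
CI: 35.1000 ± 12.8652 = (22.23, 47.97).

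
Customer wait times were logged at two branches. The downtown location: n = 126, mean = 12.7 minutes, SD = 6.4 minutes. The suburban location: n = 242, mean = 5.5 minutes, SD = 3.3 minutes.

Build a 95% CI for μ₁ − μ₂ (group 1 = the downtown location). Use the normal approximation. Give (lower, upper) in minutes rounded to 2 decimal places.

Standard errors of each mean: 6.4/√126 = 0.5702 and 3.3/√242 = 0.2121.
SE(x̄₁ − x̄₂) = √(0.5702² + 0.2121²) = 0.6084 for independent samples with unequal variances.
With z* = 1.960, the margin is 1.960 × 0.6084 = 1.1925.
x̄₁ − x̄₂ = 12.7 − 5.5 = 7.2000; the interval is 7.2000 ± 1.1925 = (6.01, 8.39).

(6.01, 8.39)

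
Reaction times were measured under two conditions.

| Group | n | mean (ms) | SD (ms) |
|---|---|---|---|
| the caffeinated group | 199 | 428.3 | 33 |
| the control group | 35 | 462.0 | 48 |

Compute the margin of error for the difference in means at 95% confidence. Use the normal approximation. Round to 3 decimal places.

SE₁ = s₁/√n₁ = 33/√199 = 2.3393; SE₂ = 48/√35 = 8.1135.
Independent samples, unequal variances: SE_diff = √(SE₁² + SE₂²) = √(5.47232449 + 65.82888225) = 8.4440.
z* = 1.960, so margin of error = 1.960 × 8.4440 = 16.5502.

16.550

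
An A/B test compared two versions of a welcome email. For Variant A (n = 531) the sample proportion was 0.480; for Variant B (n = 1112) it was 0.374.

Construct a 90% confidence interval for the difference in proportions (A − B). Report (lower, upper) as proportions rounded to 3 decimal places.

(0.063, 0.149)

Each SE is √(p̂(1−p̂)/n): √(0.4800·0.5200/531) = 0.02168 and √(0.3740·0.6260/1112) = 0.01451.
SE(p̂₁ − p̂₂) = √(SE₁² + SE₂²) = √(0.0004700224 + 0.0002105401) = 0.02609, since the two samples are independent.
At 90% confidence z* = 1.645; margin = 1.645 × 0.02609 = 0.04292.
The difference is 0.4800 − 0.3740 = 0.1060, so the interval is 0.1060 ± 0.04292 = (0.063, 0.149).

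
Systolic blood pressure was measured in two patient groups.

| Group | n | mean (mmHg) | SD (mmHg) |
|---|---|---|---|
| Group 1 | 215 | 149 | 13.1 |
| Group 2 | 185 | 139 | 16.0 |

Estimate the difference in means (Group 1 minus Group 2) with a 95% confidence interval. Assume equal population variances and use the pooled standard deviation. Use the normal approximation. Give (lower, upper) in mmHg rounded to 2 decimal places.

(7.15, 12.85)

s_p = √[((n₁−1)s₁² + (n₂−1)s₂²)/(n₁+n₂−2)] = √[(214·13.1² + 184·16.0²)/398] = 14.5129.
SE = 14.5129·√(1/215 + 1/185) = 1.4554.
With z* = 1.960, margin = 1.960 × 1.4554 = 2.8526.
x̄₁ − x̄₂ = 149 − 139 = 10.0000; interval 10.0000 ± 2.8526 = (7.15, 12.85).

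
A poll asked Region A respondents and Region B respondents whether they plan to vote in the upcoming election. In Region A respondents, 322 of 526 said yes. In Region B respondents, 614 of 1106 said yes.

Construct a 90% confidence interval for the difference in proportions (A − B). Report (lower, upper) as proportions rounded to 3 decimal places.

p̂₁ = 322/526 = 0.6122 and p̂₂ = 614/1106 = 0.5552.
SE₁ = √(p̂₁(1−p̂₁)/n₁) = √(0.6122·0.3878/526) = 0.02125; SE₂ = √(0.5552·0.4448/1106) = 0.01494.
Independent samples: SE of the difference = √(SE₁² + SE₂²) = √(0.0004515625 + 0.0002232036) = 0.02598.
z* for 90% confidence is 1.645, so the margin of error is 1.645 × 0.02598 = 0.04274.
Point estimate p̂₁ − p̂₂ = 0.6122 − 0.5552 = 0.0570.
0.0570 ± 0.04274 → (0.014, 0.100).

(0.014, 0.100)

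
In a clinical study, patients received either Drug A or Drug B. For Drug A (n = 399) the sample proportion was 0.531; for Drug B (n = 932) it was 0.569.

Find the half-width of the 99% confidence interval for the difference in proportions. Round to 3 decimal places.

The two standard errors are √(0.5310×0.4690/399) = 0.02498 and √(0.5690×0.4310/932) = 0.01622.
Because the samples are independent, SE_diff = √(0.02498² + 0.01622²) = 0.02978.
Using z* = 2.576 for 99%, ME = 2.576 × 0.02978 = 0.07671.

0.077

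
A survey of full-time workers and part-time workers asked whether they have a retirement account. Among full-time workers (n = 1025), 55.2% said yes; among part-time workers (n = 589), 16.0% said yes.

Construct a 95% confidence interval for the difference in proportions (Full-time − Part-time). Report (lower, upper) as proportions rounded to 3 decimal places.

(0.350, 0.434)

The two standard errors are √(0.5520×0.4480/1025) = 0.01553 and √(0.1600×0.8400/589) = 0.01511.
Because the samples are independent, SE_diff = √(0.01553² + 0.01511²) = 0.02167.
Using z* = 1.960 for 95%, ME = 1.960 × 0.02167 = 0.04247.
p̂₁ − p̂₂ = 0.3920; interval 0.3920 ± 0.04247 gives (0.350, 0.434).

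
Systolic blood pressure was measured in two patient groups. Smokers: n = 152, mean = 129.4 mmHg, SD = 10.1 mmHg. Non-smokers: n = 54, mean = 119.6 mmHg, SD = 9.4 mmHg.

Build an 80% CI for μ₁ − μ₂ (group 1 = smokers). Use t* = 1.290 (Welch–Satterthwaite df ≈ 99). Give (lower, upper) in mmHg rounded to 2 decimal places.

(7.84, 11.76)

SE₁ = s₁/√n₁ = 10.1/√152 = 0.8192; SE₂ = 9.4/√54 = 1.2792.
Independent samples, unequal variances: SE_diff = √(SE₁² + SE₂²) = √(0.67108864 + 1.63635264) = 1.5190.
t* = 1.290, so margin of error = 1.290 × 1.5190 = 1.9595.
Difference in means = 129.4 − 119.6 = 9.8000.
9.8000 ± 1.9595 → (7.84, 11.76).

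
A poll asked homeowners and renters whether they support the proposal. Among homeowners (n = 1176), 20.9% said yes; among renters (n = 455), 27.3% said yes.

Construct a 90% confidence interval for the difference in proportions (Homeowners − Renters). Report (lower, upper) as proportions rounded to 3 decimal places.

SE₁ = √(p̂₁(1−p̂₁)/n₁) = √(0.2090·0.7910/1176) = 0.01186; SE₂ = √(0.2730·0.7270/455) = 0.02089.
Independent samples: SE of the difference = √(SE₁² + SE₂²) = √(0.0001406596 + 0.0004363921) = 0.02402.
z* for 90% confidence is 1.645, so the margin of error is 1.645 × 0.02402 = 0.03951.
Point estimate p̂₁ − p̂₂ = 0.2090 − 0.2730 = -0.0640.
-0.0640 ± 0.03951 → (-0.104, -0.024).

(-0.104, -0.024)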